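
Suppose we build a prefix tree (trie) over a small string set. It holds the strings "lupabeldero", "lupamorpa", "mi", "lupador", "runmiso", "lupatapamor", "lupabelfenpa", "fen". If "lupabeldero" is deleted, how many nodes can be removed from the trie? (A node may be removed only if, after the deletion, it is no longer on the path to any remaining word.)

A node on "lupabeldero"'s path can go only if nothing else ends at it or branches off below it.
The suffix "dero" (4 nodes) is used only by "lupabeldero"; the node for "lupabel" still has the child "f", so pruning stops there.
Nodes removed: 4

4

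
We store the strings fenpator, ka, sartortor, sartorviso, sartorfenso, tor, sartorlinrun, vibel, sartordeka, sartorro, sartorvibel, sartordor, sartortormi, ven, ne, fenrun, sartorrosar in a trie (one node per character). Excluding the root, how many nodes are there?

For each word, the new-node count is its length minus the longest prefix already in the trie:
  "fenpator" → 8 new (f, e, n, p, a, t, o, r)
  "ka" → 2 new (k, a)
  "sartortor" → 9 new (s, a, r, t, o, r, t, o, r)
  "sartorviso" → prefix "sartor" already present; 4 new (v, i, s, o)
  "sartorfenso" → prefix "sartor" already present; 5 new (f, e, n, s, o)
  "tor" → 3 new (t, o, r)
  "sartorlinrun" → prefix "sartor" already present; 6 new (l, i, n, r, u, n)
  "vibel" → 5 new (v, i, b, e, l)
  "sartordeka" → prefix "sartor" already present; 4 new (d, e, k, a)
  "sartorro" → prefix "sartor" already present; 2 new (r, o)
  "sartorvibel" → prefix "sartorvi" already present; 3 new (b, e, l)
  "sartordor" → prefix "sartord" already present; 2 new (o, r)
  "sartortormi" → prefix "sartortor" already present; 2 new (m, i)
  "ven" → prefix "v" already present; 2 new (e, n)
  "ne" → 2 new (n, e)
  "fenrun" → prefix "fen" already present; 3 new (r, u, n)
  "sartorrosar" → prefix "sartorro" already present; 3 new (s, a, r)
Total nodes = 8 + 2 + 9 + 4 + 5 + 3 + 6 + 5 + 4 + 2 + 3 + 2 + 2 + 2 + 2 + 3 + 3 = 65

65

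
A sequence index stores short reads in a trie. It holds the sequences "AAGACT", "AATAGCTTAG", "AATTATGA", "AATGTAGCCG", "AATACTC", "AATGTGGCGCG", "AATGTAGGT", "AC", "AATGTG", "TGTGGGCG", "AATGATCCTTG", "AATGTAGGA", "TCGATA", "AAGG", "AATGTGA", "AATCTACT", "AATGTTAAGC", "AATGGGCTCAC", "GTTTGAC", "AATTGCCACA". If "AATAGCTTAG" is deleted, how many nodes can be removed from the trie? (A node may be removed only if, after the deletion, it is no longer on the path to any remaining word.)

6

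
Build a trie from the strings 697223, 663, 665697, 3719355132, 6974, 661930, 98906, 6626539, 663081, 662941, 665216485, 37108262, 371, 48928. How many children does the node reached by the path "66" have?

Walk "66" from the root, arriving at one node.
Characters that immediately follow "66" among the stored strings: {1, 2, 3, 5}.
That node has 4 child edges.

4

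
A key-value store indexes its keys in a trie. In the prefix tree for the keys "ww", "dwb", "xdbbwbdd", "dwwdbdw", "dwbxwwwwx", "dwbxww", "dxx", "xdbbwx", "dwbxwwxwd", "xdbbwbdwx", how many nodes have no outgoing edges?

8

Leaves are exactly the stored words that no other stored word extends.
Those words: "dwbxwwwwx", "dwbxwwxwd", "dwwdbdw", "dxx", "ww", "xdbbwbdd", "xdbbwbdwx", "xdbbwx"
Leaf count: 8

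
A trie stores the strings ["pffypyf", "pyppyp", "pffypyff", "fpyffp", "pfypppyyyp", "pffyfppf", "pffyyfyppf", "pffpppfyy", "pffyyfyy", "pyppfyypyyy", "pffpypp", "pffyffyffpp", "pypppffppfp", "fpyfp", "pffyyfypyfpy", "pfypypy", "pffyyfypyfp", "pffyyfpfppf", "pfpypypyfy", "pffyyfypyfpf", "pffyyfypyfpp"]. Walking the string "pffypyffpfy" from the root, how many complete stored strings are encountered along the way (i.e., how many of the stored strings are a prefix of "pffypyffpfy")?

Walk "pffypyffpfy" from the root; an end-of-word marker is hit whenever a stored word is a prefix of "pffypyffpfy".
Prefixes of the query that are stored words: "pffypyf", "pffypyff"
Count: 2

2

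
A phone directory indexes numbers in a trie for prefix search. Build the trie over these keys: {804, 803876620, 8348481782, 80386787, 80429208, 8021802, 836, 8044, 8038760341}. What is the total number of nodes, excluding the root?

39

For each word, the new-node count is its length minus the longest prefix already in the trie:
  "804" → 3 new (8, 0, 4)
  "803876620" → prefix "80" already present; 7 new (3, 8, 7, 6, 6, 2, 0)
  "8348481782" → prefix "8" already present; 9 new (3, 4, 8, 4, 8, 1, 7, 8, 2)
  "80386787" → prefix "8038" already present; 4 new (6, 7, 8, 7)
  "80429208" → prefix "804" already present; 5 new (2, 9, 2, 0, 8)
  "8021802" → prefix "80" already present; 5 new (2, 1, 8, 0, 2)
  "836" → prefix "83" already present; 1 new (6)
  "8044" → prefix "804" already present; 1 new (4)
  "8038760341" → prefix "803876" already present; 4 new (0, 3, 4, 1)
Total nodes = 3 + 7 + 9 + 4 + 5 + 5 + 1 + 1 + 4 = 39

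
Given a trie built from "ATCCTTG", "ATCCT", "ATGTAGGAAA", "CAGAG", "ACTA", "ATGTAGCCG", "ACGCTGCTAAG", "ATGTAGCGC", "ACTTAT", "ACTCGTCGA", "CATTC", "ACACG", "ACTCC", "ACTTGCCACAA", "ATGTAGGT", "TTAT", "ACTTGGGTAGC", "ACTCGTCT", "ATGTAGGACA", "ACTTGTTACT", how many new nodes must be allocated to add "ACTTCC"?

"ACTT" is already a path in the trie; the remaining "CC" must be added.
So 6 − 4 = 2 new nodes.

2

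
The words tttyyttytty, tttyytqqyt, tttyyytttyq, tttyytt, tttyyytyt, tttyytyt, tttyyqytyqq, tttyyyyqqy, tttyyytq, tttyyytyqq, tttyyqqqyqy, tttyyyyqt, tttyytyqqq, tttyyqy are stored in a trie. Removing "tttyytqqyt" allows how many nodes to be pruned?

Walk "tttyytqqyt" from the leaf back toward the root, removing each node that no remaining word uses.
The suffix "qqyt" (4 nodes) is used only by "tttyytqqyt"; the node for "tttyyt" still has the child "t", so pruning stops there.
Nodes removed: 4

4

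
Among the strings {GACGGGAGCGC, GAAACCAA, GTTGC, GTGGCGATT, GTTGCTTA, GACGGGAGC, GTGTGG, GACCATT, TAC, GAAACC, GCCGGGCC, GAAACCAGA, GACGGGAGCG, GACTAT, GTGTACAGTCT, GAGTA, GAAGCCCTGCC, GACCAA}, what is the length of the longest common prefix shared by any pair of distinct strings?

Equivalently: take the maximum, over all pairs, of their longest common prefix length.
e.g. "GACGGGAGCG" and "GACGGGAGCGC" share the prefix "GACGGGAGCG" of length 10; no pair shares a longer one.
Longest shared-prefix length: 10

10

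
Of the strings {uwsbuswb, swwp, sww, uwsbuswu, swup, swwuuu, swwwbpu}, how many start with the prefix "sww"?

4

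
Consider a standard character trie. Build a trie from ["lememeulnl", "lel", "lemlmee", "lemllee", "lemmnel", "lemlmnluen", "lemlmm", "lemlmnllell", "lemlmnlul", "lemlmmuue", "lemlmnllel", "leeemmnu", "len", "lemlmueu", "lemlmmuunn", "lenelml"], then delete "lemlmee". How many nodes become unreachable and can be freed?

2

A node on "lemlmee"'s path can go only if nothing else ends at it or branches off below it.
The suffix "ee" (2 nodes) is used only by "lemlmee"; the node for "lemlm" still has the child "n", so pruning stops there.
Nodes removed: 2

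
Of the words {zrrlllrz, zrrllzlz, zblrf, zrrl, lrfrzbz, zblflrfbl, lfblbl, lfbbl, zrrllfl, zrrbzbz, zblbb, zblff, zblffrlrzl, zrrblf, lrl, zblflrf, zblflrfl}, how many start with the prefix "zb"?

7

Walk to "zb"; the words in its subtree are exactly those with that prefix.
Words under "zb": zblbb, zblff, zblffrlrzl, zblflrf, zblflrfbl, zblflrfl, zblrf
Count: 7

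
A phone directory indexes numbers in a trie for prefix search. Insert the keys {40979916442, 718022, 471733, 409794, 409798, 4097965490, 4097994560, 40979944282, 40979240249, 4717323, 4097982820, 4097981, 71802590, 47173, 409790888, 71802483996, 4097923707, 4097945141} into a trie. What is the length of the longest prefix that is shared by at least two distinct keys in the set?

7

Look for the deepest trie node that still has at least two words in its subtree.
e.g. "40979944282" and "4097994560" share the prefix "4097994" of length 7; no pair shares a longer one.
Longest shared-prefix length: 7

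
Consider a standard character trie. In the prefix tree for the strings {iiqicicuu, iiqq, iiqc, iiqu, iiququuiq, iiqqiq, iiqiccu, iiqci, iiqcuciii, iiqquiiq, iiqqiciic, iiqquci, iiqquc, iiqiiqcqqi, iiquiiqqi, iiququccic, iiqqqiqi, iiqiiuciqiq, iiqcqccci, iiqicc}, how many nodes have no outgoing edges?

A leaf is a node with no children — equivalently, the end of a word that is not a proper prefix of any other stored word.
Those words: "iiqci", "iiqcqccci", "iiqcuciii", "iiqiccu", "iiqicicuu", "iiqiiqcqqi", "iiqiiuciqiq", "iiqqiciic", "iiqqiq", "iiqqqiqi", "iiqquci", "iiqquiiq", "iiquiiqqi", "iiququccic", "iiququuiq"
Leaf count: 15

15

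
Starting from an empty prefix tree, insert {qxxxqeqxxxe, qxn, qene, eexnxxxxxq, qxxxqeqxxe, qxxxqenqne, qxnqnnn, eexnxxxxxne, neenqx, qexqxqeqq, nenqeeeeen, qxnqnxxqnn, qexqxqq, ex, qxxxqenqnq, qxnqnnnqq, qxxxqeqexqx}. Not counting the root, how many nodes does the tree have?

71

For each word, the new-node count is its length minus the longest prefix already in the trie:
  "qxxxqeqxxxe" → 11 new (q, x, x, x, q, e, q, x, x, x, e)
  "qxn" → prefix "qx" already present; 1 new (n)
  "qene" → prefix "q" already present; 3 new (e, n, e)
  "eexnxxxxxq" → 10 new (e, e, x, n, x, x, x, x, x, q)
  "qxxxqeqxxe" → prefix "qxxxqeqxx" already present; 1 new (e)
  "qxxxqenqne" → prefix "qxxxqe" already present; 4 new (n, q, n, e)
  "qxnqnnn" → prefix "qxn" already present; 4 new (q, n, n, n)
  "eexnxxxxxne" → prefix "eexnxxxxx" already present; 2 new (n, e)
  "neenqx" → 6 new (n, e, e, n, q, x)
  "qexqxqeqq" → prefix "qe" already present; 7 new (x, q, x, q, e, q, q)
  "nenqeeeeen" → prefix "ne" already present; 8 new (n, q, e, e, e, e, e, n)
  "qxnqnxxqnn" → prefix "qxnqn" already present; 5 new (x, x, q, n, n)
  "qexqxqq" → prefix "qexqxq" already present; 1 new (q)
  "ex" → prefix "e" already present; 1 new (x)
  "qxxxqenqnq" → prefix "qxxxqenqn" already present; 1 new (q)
  "qxnqnnnqq" → prefix "qxnqnnn" already present; 2 new (q, q)
  "qxxxqeqexqx" → prefix "qxxxqeq" already present; 4 new (e, x, q, x)
Total nodes = 11 + 1 + 3 + 10 + 1 + 4 + 4 + 2 + 6 + 7 + 8 + 5 + 1 + 1 + 1 + 2 + 4 = 71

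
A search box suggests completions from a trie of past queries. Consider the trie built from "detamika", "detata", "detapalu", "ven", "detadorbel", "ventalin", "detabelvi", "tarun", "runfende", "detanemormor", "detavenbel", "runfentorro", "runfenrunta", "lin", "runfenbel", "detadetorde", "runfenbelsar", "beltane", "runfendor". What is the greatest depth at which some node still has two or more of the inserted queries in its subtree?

Equivalently: take the maximum, over all pairs, of their longest common prefix length.
e.g. "runfenbel" and "runfenbelsar" share the prefix "runfenbel" of length 9; no pair shares a longer one.
Longest shared-prefix length: 9

9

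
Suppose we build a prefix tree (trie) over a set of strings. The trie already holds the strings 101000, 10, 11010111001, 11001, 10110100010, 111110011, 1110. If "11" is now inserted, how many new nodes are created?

0

Every character of "11" already lies on an existing path (it is a prefix of some stored word).
No new nodes are needed: 0.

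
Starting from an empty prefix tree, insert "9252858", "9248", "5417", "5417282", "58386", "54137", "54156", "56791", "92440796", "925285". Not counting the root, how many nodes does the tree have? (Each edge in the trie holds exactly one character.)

33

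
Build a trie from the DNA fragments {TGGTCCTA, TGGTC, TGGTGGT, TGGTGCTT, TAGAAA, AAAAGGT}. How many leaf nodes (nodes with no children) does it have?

5

A leaf is a node with no children — equivalently, the end of a word that is not a proper prefix of any other stored word.
Those words: "AAAAGGT", "TAGAAA", "TGGTCCTA", "TGGTGCTT", "TGGTGGT"
Leaf count: 5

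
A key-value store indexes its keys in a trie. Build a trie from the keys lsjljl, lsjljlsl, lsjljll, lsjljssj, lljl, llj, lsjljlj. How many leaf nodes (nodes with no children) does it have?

A leaf is a node with no children — equivalently, the end of a word that is not a proper prefix of any other stored word.
Those words: "lljl", "lsjljlj", "lsjljll", "lsjljlsl", "lsjljssj"
Leaf count: 5

5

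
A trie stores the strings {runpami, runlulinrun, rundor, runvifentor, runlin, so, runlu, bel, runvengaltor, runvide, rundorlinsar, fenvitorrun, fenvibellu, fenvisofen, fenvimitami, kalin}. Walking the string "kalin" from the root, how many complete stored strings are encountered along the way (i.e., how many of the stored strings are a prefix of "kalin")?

1

Traverse "kalin" character by character; count nodes along the way that are marked as word ends.
Prefixes of the query that are stored words: "kalin"
Count: 1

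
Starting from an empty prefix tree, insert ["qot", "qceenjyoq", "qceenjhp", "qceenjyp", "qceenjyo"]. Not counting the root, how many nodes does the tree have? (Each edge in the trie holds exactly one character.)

Trie structure (* marks end of a word):
(root)
└─ q
   ├─ c
   │  └─ e
   │     └─ e
   │        └─ n
   │           └─ j
   │              ├─ h
   │              │  └─ p *
   │              └─ y
   │                 ├─ o *
   │                 │  └─ q *
   │                 └─ p *
   └─ o
      └─ t *
Counting every labelled node above: 14.

14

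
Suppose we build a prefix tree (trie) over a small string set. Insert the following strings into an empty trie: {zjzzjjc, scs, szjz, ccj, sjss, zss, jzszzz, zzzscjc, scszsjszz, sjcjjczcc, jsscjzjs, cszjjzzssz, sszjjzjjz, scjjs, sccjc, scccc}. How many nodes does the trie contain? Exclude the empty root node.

78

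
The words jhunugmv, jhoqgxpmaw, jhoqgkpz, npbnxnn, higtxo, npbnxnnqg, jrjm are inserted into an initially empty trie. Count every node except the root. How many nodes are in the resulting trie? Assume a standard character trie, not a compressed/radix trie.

37

Trie structure (* marks end of a word):
(root)
├─ h
│  └─ i
│     └─ g
│        └─ t
│           └─ x
│              └─ o *
├─ j
│  ├─ h
│  │  ├─ o
│  │  │  └─ q
│  │  │     └─ g
│  │  │        ├─ k
│  │  │        │  └─ p
│  │  │        │     └─ z *
│  │  │        └─ x
│  │  │           └─ p
│  │  │              └─ m
│  │  │                 └─ a
│  │  │                    └─ w *
│  │  └─ u
│  │     └─ n
│  │        └─ u
│  │           └─ g
│  │              └─ m
│  │                 └─ v *
│  └─ r
│     └─ j
│        └─ m *
└─ n
   └─ p
      └─ b
         └─ n
            └─ x
               └─ n
                  └─ n *
                     └─ q
                        └─ g *
Counting every labelled node above: 37.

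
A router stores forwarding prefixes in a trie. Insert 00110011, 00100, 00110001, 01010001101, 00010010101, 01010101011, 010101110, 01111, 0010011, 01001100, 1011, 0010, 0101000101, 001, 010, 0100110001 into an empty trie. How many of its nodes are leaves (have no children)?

A leaf is a node with no children — equivalently, the end of a word that is not a proper prefix of any other stored word.
Those words: "00010010101", "0010011", "00110001", "00110011", "0100110001", "0101000101", "01010001101", "01010101011", "010101110", "01111", "1011"
Leaf count: 11

11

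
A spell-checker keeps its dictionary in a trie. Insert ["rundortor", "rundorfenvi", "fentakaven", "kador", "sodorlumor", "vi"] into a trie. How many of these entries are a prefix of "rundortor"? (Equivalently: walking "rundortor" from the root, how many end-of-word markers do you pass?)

Walk "rundortor" from the root; an end-of-word marker is hit whenever a stored word is a prefix of "rundortor".
Prefixes of the query that are stored words: "rundortor"
Count: 1

1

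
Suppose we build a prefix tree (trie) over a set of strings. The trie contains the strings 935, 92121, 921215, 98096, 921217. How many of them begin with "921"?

3

Traverse to the node for "921", then collect every word in that subtree.
Matches: "92121", "921215", "921217"
Count: 3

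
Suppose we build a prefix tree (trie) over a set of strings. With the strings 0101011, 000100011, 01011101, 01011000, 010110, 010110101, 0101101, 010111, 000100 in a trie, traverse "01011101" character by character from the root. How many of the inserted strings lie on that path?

Traverse "01011101" character by character; count nodes along the way that are marked as word ends.
Prefixes of the query that are stored words: "010111", "01011101"
Count: 2

2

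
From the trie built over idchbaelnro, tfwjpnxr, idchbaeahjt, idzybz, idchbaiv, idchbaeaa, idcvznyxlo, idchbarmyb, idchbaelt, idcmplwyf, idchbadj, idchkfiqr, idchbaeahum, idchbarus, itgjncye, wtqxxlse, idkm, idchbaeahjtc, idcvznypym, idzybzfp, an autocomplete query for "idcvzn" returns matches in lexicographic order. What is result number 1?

idcvznypym

Words with prefix "idcvzn", in lexicographic order: "idcvznypym", "idcvznyxlo"
Position 1: idcvznypym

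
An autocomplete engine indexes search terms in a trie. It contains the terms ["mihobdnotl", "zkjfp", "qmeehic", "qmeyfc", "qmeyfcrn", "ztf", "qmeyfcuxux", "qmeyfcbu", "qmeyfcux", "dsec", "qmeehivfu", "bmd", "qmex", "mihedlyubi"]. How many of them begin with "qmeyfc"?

Filter for entries beginning with "qmeyfc":
Matches: "qmeyfc", "qmeyfcbu", "qmeyfcrn", "qmeyfcux", "qmeyfcuxux"
Count: 5

5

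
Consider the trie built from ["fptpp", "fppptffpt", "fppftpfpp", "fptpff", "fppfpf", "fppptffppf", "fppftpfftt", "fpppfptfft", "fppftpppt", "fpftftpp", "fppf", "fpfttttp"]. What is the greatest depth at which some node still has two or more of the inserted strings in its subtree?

The deepest shared node is where two words last agree before diverging.
e.g. "fppptffppf" and "fppptffpt" share the prefix "fppptffp" of length 8; no pair shares a longer one.
Longest shared-prefix length: 8

8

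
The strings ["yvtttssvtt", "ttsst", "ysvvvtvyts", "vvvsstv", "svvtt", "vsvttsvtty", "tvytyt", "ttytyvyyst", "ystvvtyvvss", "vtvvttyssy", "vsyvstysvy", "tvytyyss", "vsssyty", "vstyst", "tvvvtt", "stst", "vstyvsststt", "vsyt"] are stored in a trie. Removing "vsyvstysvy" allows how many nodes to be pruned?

7

A node on "vsyvstysvy"'s path can go only if nothing else ends at it or branches off below it.
The suffix "vstysvy" (7 nodes) is used only by "vsyvstysvy"; the node for "vsy" still has the child "t", so pruning stops there.
Nodes removed: 7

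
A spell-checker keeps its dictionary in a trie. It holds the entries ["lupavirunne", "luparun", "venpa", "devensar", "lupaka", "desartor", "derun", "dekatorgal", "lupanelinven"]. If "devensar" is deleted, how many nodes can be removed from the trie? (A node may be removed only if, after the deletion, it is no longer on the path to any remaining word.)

6

After clearing the end-marker at "devensar", prune upward until reaching a node still needed by another word.
The suffix "vensar" (6 nodes) is used only by "devensar"; the node for "de" still has the child "s", so pruning stops there.
Nodes removed: 6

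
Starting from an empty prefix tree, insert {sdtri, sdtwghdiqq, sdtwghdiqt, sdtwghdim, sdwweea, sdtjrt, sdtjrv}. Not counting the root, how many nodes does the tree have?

For each word, the new-node count is its length minus the longest prefix already in the trie:
  "sdtri" → 5 new (s, d, t, r, i)
  "sdtwghdiqq" → prefix "sdt" already present; 7 new (w, g, h, d, i, q, q)
  "sdtwghdiqt" → prefix "sdtwghdiq" already present; 1 new (t)
  "sdtwghdim" → prefix "sdtwghdi" already present; 1 new (m)
  "sdwweea" → prefix "sd" already present; 5 new (w, w, e, e, a)
  "sdtjrt" → prefix "sdt" already present; 3 new (j, r, t)
  "sdtjrv" → prefix "sdtjr" already present; 1 new (v)
Total nodes = 5 + 7 + 1 + 1 + 5 + 3 + 1 = 23

23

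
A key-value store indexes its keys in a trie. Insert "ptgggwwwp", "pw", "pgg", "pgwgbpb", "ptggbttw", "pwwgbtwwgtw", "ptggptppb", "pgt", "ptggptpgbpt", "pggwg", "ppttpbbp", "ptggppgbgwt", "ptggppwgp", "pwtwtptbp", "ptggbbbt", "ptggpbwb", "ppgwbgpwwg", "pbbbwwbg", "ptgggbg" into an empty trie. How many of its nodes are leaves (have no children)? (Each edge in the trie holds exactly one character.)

17

A leaf is a node with no children — equivalently, the end of a word that is not a proper prefix of any other stored word.
Those words: "pbbbwwbg", "pggwg", "pgt", "pgwgbpb", "ppgwbgpwwg", "ppttpbbp", "ptggbbbt", "ptggbttw", "ptgggbg", "ptgggwwwp", "ptggpbwb", "ptggppgbgwt", "ptggppwgp", "ptggptpgbpt", "ptggptppb", "pwtwtptbp", "pwwgbtwwgtw"
Leaf count: 17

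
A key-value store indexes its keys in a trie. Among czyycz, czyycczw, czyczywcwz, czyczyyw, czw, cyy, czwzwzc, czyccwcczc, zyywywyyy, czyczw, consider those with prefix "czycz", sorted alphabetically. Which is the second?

czyczywcwz

Words with prefix "czycz", in lexicographic order: "czyczw", "czyczywcwz", "czyczyyw"
Position 2: czyczywcwz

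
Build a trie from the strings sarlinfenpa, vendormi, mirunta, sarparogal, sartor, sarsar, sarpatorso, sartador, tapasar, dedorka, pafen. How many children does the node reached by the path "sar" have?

4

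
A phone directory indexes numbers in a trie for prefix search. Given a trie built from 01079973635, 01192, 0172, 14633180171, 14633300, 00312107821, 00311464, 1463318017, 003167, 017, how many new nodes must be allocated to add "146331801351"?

3

Walking "146331801351" from the root, the first 9 characters ("146331801") follow existing edges; "3" is the first miss.
Each of the 3 remaining characters creates one node.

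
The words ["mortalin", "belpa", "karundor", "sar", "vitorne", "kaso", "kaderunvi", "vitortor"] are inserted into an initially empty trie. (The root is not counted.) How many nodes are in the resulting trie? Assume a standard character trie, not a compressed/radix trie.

For each word, the new-node count is its length minus the longest prefix already in the trie:
  "mortalin" → 8 new (m, o, r, t, a, l, i, n)
  "belpa" → 5 new (b, e, l, p, a)
  "karundor" → 8 new (k, a, r, u, n, d, o, r)
  "sar" → 3 new (s, a, r)
  "vitorne" → 7 new (v, i, t, o, r, n, e)
  "kaso" → prefix "ka" already present; 2 new (s, o)
  "kaderunvi" → prefix "ka" already present; 7 new (d, e, r, u, n, v, i)
  "vitortor" → prefix "vitor" already present; 3 new (t, o, r)
Total nodes = 8 + 5 + 8 + 3 + 7 + 2 + 7 + 3 = 43

43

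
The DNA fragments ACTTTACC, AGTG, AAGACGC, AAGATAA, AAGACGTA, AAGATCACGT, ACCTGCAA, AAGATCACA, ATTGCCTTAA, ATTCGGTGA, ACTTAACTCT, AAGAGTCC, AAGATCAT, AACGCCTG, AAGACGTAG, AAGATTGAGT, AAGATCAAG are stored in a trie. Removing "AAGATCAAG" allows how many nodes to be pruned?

A node on "AAGATCAAG"'s path can go only if nothing else ends at it or branches off below it.
The suffix "AG" (2 nodes) is used only by "AAGATCAAG"; the node for "AAGATCA" still has the child "C", so pruning stops there.
Nodes removed: 2

2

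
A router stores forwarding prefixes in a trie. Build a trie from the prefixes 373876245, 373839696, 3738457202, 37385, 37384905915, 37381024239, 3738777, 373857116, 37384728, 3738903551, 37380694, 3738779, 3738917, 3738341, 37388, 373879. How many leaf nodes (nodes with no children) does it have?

A leaf is a node with no children — equivalently, the end of a word that is not a proper prefix of any other stored word.
Those words: "37380694", "37381024239", "3738341", "373839696", "3738457202", "37384728", "37384905915", "373857116", "373876245", "3738777", "3738779", "373879", "37388", "3738903551", "3738917"
Leaf count: 15

15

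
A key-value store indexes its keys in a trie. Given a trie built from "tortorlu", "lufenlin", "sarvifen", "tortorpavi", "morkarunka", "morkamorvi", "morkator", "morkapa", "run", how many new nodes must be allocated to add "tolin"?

Walking "tolin" from the root, the first 2 characters ("to") follow existing edges; "l" is the first miss.
Each of the 3 remaining characters creates one node.

3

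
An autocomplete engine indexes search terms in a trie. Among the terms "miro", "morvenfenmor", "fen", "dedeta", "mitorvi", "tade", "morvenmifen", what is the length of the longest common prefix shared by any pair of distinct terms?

Equivalently: take the maximum, over all pairs, of their longest common prefix length.
e.g. "morvenfenmor" and "morvenmifen" share the prefix "morven" of length 6; no pair shares a longer one.
Longest shared-prefix length: 6

6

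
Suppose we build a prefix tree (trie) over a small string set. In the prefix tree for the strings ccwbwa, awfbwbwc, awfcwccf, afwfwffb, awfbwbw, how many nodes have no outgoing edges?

4

Leaves are exactly the stored words that no other stored word extends.
Those words: "afwfwffb", "awfbwbwc", "awfcwccf", "ccwbwa"
Leaf count: 4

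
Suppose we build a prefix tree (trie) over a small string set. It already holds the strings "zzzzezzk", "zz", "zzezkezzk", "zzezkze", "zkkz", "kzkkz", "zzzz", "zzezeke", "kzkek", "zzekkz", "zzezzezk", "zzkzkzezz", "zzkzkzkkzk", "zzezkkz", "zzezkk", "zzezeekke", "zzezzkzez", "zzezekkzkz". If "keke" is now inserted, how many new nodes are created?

The longest prefix of "keke" already in the trie is "k" (length 1).
Each of the 3 remaining characters creates one node.

3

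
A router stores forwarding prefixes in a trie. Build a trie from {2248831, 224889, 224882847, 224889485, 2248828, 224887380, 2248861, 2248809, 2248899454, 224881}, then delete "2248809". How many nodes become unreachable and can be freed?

Walk "2248809" from the leaf back toward the root, removing each node that no remaining word uses.
The suffix "09" (2 nodes) is used only by "2248809"; the node for "22488" still has the child "3", so pruning stops there.
Nodes removed: 2

2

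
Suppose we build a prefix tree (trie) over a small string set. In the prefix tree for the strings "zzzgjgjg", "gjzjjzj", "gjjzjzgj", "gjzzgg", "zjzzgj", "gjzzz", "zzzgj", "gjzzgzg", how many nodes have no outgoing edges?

7

A leaf is a node with no children — equivalently, the end of a word that is not a proper prefix of any other stored word.
Those words: "gjjzjzgj", "gjzjjzj", "gjzzgg", "gjzzgzg", "gjzzz", "zjzzgj", "zzzgjgjg"
Leaf count: 7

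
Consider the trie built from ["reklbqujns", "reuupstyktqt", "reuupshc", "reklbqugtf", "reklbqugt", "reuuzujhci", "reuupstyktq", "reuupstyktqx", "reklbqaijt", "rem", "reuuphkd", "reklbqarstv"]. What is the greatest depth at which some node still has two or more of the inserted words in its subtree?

11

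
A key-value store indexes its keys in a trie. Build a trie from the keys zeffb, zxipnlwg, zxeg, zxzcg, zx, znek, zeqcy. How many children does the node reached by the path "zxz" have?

1

The children of the "zxz" node are the distinct next characters among strings starting with "zxz".
Distinct next characters after "zxz": c.
That node has 1 child edge.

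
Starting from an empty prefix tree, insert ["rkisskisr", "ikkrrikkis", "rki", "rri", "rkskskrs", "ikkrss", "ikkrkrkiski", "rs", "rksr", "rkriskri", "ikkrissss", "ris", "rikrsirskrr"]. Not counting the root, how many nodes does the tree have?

60

Trace insertions, counting only characters that open a new branch:
  "rkisskisr" → 9 new (r, k, i, s, s, k, i, s, r)
  "ikkrrikkis" → 10 new (i, k, k, r, r, i, k, k, i, s)
  "rki" → prefix "rki" already present; 0 new (none)
  "rri" → prefix "r" already present; 2 new (r, i)
  "rkskskrs" → prefix "rk" already present; 6 new (s, k, s, k, r, s)
  "ikkrss" → prefix "ikkr" already present; 2 new (s, s)
  "ikkrkrkiski" → prefix "ikkr" already present; 7 new (k, r, k, i, s, k, i)
  "rs" → prefix "r" already present; 1 new (s)
  "rksr" → prefix "rks" already present; 1 new (r)
  "rkriskri" → prefix "rk" already present; 6 new (r, i, s, k, r, i)
  "ikkrissss" → prefix "ikkr" already present; 5 new (i, s, s, s, s)
  "ris" → prefix "r" already present; 2 new (i, s)
  "rikrsirskrr" → prefix "ri" already present; 9 new (k, r, s, i, r, s, k, r, r)
Total nodes = 9 + 10 + 0 + 2 + 6 + 2 + 7 + 1 + 1 + 6 + 5 + 2 + 9 = 60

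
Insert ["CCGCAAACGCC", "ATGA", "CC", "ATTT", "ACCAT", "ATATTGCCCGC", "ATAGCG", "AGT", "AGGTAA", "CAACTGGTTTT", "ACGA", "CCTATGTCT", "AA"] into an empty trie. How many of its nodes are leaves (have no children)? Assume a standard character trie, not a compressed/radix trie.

A leaf is a node with no children — equivalently, the end of a word that is not a proper prefix of any other stored word.
Those words: "AA", "ACCAT", "ACGA", "AGGTAA", "AGT", "ATAGCG", "ATATTGCCCGC", "ATGA", "ATTT", "CAACTGGTTTT", "CCGCAAACGCC", "CCTATGTCT"
Leaf count: 12

12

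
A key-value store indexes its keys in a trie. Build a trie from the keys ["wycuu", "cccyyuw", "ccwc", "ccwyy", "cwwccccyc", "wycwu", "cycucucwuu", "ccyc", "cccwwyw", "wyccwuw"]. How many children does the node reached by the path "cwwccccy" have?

1

Walk "cwwccccy" from the root, arriving at one node.
Distinct next characters after "cwwccccy": c.
That node has 1 child edge.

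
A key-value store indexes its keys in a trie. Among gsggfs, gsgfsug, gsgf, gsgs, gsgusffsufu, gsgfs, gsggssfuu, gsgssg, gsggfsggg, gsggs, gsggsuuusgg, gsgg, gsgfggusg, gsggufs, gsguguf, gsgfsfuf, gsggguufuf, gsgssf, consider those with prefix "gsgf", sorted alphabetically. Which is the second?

gsgfggusg

Filter for "gsgf…" and sort: "gsgf", "gsgfggusg", "gsgfs", "gsgfsfuf", "gsgfsug"
The 2nd is gsgfggusg.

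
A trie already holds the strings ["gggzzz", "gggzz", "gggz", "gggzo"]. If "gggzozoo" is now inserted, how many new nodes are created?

3

The longest prefix of "gggzozoo" already in the trie is "gggzo" (length 5).
So 8 − 5 = 3 new nodes.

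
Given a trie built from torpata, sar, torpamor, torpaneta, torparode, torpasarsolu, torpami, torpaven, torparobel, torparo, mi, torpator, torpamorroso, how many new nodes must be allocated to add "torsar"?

The longest prefix of "torsar" already in the trie is "tor" (length 3).
Each of the 3 remaining characters creates one node.

3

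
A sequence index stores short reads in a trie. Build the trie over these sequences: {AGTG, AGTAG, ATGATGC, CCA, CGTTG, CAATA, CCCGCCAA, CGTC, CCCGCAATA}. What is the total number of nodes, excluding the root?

34

Trie structure (* marks end of a word):
(root)
├─ A
│  ├─ G
│  │  └─ T
│  │     ├─ A
│  │     │  └─ G *
│  │     └─ G *
│  └─ T
│     └─ G
│        └─ A
│           └─ T
│              └─ G
│                 └─ C *
└─ C
   ├─ A
   │  └─ A
   │     └─ T
   │        └─ A *
   ├─ C
   │  ├─ A *
   │  └─ C
   │     └─ G
   │        └─ C
   │           ├─ A
   │           │  └─ A
   │           │     └─ T
   │           │        └─ A *
   │           └─ C
   │              └─ A
   │                 └─ A *
   └─ G
      └─ T
         ├─ C *
         └─ T
            └─ G *
Counting every labelled node above: 34.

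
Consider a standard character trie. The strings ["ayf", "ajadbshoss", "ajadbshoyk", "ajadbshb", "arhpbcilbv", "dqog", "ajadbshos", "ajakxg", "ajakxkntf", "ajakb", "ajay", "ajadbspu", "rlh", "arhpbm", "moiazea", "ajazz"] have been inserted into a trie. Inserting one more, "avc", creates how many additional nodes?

The longest prefix of "avc" already in the trie is "a" (length 1).
Each of the 2 remaining characters creates one node.

2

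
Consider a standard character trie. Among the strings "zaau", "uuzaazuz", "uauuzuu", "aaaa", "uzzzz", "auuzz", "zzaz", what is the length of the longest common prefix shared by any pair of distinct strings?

Equivalently: take the maximum, over all pairs, of their longest common prefix length.
e.g. "aaaa" and "auuzz" share the prefix "a" of length 1; no pair shares a longer one.
Longest shared-prefix length: 1

1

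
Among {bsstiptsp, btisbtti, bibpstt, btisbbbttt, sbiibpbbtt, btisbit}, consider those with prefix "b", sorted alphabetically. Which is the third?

btisbbbttt

DFS of the "b" subtree visits, in order: "bibpstt", "bsstiptsp", "btisbbbttt", "btisbit", "btisbtti"
Position 3: btisbbbttt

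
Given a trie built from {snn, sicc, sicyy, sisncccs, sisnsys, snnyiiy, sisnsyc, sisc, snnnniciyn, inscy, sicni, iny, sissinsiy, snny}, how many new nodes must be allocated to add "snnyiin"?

1

"snnyii" is already a path in the trie; the remaining "n" must be added.
Each of the 1 remaining characters creates one node.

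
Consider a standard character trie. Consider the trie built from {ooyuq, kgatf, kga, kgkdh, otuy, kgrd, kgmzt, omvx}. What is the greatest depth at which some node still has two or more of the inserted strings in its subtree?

3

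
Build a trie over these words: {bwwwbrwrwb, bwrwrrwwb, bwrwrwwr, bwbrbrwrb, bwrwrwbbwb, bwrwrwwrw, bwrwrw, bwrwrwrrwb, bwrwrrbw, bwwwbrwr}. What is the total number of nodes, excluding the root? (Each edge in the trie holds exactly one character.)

38

Trie structure (* marks end of a word):
(root)
└─ b
   └─ w
      ├─ b
      │  └─ r
      │     └─ b
      │        └─ r
      │           └─ w
      │              └─ r
      │                 └─ b *
      ├─ r
      │  └─ w
      │     └─ r
      │        ├─ r
      │        │  ├─ b
      │        │  │  └─ w *
      │        │  └─ w
      │        │     └─ w
      │        │        └─ b *
      │        └─ w *
      │           ├─ b
      │           │  └─ b
      │           │     └─ w
      │           │        └─ b *
      │           ├─ r
      │           │  └─ r
      │           │     └─ w
      │           │        └─ b *
      │           └─ w
      │              └─ r *
      │                 └─ w *
      └─ w
         └─ w
            └─ b
               └─ r
                  └─ w
                     └─ r *
                        └─ w
                           └─ b *
Counting every labelled node above: 38.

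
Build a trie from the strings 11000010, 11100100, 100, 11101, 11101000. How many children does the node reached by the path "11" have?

Follow the path "11" to its node, then look at its outgoing edges.
Distinct next characters after "11": 0, 1.
That node has 2 child edges.

2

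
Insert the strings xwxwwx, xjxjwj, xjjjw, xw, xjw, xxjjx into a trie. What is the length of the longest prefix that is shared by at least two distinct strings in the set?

2

Equivalently: take the maximum, over all pairs, of their longest common prefix length.
e.g. "xjjjw" and "xjw" share the prefix "xj" of length 2; no pair shares a longer one.
Longest shared-prefix length: 2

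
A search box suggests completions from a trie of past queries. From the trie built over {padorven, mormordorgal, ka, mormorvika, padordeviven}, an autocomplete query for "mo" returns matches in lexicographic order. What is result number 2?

Filter for "mo…" and sort: "mormordorgal", "mormorvika"
Position 2: mormorvika

mormorvika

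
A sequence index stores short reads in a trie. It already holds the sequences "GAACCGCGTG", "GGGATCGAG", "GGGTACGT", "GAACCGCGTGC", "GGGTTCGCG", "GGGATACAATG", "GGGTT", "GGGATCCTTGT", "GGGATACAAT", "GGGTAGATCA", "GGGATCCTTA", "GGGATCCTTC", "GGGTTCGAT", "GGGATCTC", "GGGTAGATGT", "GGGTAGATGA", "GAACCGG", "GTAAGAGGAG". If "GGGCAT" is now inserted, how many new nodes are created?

3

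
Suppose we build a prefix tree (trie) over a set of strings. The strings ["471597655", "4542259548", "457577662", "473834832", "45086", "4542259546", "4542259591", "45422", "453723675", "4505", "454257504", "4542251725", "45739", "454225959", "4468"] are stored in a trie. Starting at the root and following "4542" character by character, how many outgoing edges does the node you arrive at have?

2

Follow the path "4542" to its node, then look at its outgoing edges.
Distinct next characters after "4542": 2, 5.
That node has 2 child edges.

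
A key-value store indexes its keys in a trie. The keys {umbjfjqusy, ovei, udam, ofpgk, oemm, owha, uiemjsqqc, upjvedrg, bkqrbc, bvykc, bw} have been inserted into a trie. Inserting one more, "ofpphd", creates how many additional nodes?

The longest prefix of "ofpphd" already in the trie is "ofp" (length 3).
So 6 − 3 = 3 new nodes.

3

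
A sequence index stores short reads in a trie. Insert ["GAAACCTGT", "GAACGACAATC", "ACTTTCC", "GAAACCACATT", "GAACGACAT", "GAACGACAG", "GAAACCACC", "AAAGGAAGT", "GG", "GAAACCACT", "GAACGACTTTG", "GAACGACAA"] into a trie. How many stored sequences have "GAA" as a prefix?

9

Traverse to the node for "GAA", then collect every word in that subtree.
Words under "GAA": GAAACCACATT, GAAACCACC, GAAACCACT, GAAACCTGT, GAACGACAA, GAACGACAATC, GAACGACAG, GAACGACAT, GAACGACTTTG
Count: 9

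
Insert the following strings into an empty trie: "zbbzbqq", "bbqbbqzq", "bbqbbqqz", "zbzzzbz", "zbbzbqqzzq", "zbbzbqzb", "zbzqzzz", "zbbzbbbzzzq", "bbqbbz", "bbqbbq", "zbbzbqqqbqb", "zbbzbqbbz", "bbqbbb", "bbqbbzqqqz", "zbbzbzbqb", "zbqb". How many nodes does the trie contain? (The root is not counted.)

Insert word by word; a character creates a node only if that edge doesn't already exist:
  "zbbzbqq" → 7 new (z, b, b, z, b, q, q)
  "bbqbbqzq" → 8 new (b, b, q, b, b, q, z, q)
  "bbqbbqqz" → prefix "bbqbbq" already present; 2 new (q, z)
  "zbzzzbz" → prefix "zb" already present; 5 new (z, z, z, b, z)
  "zbbzbqqzzq" → prefix "zbbzbqq" already present; 3 new (z, z, q)
  "zbbzbqzb" → prefix "zbbzbq" already present; 2 new (z, b)
  "zbzqzzz" → prefix "zbz" already present; 4 new (q, z, z, z)
  "zbbzbbbzzzq" → prefix "zbbzb" already present; 6 new (b, b, z, z, z, q)
  "bbqbbz" → prefix "bbqbb" already present; 1 new (z)
  "bbqbbq" → prefix "bbqbbq" already present; 0 new (none)
  "zbbzbqqqbqb" → prefix "zbbzbqq" already present; 4 new (q, b, q, b)
  "zbbzbqbbz" → prefix "zbbzbq" already present; 3 new (b, b, z)
  "bbqbbb" → prefix "bbqbb" already present; 1 new (b)
  "bbqbbzqqqz" → prefix "bbqbbz" already present; 4 new (q, q, q, z)
  "zbbzbzbqb" → prefix "zbbzb" already present; 4 new (z, b, q, b)
  "zbqb" → prefix "zb" already present; 2 new (q, b)
Total nodes = 7 + 8 + 2 + 5 + 3 + 2 + 4 + 6 + 1 + 0 + 4 + 3 + 1 + 4 + 4 + 2 = 56

56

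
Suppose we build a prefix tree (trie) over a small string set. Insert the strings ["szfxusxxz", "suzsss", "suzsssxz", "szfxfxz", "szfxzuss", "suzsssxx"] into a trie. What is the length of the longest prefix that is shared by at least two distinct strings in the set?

Look for the deepest trie node that still has at least two words in its subtree.
"suzsssxx" and "suzsssxz" agree on "suzsssx" (7 characters) before diverging; nothing deeper is shared.
Longest shared-prefix length: 7

7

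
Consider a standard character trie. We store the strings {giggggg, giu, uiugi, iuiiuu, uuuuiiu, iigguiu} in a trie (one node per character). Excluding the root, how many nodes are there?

31

Count nodes per top-level branch (shared prefixes stored once):
  'g'-branch (giggggg, giu): 8 nodes
  'i'-branch (iigguiu, iuiiuu): 12 nodes
  'u'-branch (uiugi, uuuuiiu): 11 nodes
Sum: 31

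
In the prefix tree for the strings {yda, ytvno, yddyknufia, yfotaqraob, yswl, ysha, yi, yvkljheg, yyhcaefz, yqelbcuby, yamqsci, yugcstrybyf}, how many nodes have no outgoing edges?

12

Leaves are exactly the stored words that no other stored word extends.
Those words: "yamqsci", "yda", "yddyknufia", "yfotaqraob", "yi", "yqelbcuby", "ysha", "yswl", "ytvno", "yugcstrybyf", "yvkljheg", "yyhcaefz"
Leaf count: 12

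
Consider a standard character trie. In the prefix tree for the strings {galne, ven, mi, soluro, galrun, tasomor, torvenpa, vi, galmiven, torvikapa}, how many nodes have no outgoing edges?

Leaves are exactly the stored words that no other stored word extends.
Those words: "galmiven", "galne", "galrun", "mi", "soluro", "tasomor", "torvenpa", "torvikapa", "ven", "vi"
Leaf count: 10

10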